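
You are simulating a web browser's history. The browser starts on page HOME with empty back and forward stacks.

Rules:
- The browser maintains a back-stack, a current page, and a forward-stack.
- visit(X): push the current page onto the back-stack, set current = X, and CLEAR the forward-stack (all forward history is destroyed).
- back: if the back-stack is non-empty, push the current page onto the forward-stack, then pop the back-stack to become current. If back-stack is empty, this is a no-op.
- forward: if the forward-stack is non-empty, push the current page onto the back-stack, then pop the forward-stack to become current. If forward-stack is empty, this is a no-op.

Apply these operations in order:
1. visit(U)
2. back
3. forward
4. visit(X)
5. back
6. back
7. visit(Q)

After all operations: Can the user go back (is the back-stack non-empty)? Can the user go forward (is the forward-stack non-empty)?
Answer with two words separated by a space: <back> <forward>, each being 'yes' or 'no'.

After 1 (visit(U)): cur=U back=1 fwd=0
After 2 (back): cur=HOME back=0 fwd=1
After 3 (forward): cur=U back=1 fwd=0
After 4 (visit(X)): cur=X back=2 fwd=0
After 5 (back): cur=U back=1 fwd=1
After 6 (back): cur=HOME back=0 fwd=2
After 7 (visit(Q)): cur=Q back=1 fwd=0

Answer: yes no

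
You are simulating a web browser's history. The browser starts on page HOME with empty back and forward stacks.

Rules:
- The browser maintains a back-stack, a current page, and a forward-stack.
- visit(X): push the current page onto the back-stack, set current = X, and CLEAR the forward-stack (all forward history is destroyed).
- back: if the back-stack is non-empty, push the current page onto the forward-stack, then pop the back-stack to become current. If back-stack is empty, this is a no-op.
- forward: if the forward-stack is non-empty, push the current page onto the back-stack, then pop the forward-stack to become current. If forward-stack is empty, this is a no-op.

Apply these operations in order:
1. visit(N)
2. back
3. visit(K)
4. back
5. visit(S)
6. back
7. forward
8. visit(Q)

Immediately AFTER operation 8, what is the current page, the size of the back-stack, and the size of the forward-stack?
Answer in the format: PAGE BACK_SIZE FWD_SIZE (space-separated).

After 1 (visit(N)): cur=N back=1 fwd=0
After 2 (back): cur=HOME back=0 fwd=1
After 3 (visit(K)): cur=K back=1 fwd=0
After 4 (back): cur=HOME back=0 fwd=1
After 5 (visit(S)): cur=S back=1 fwd=0
After 6 (back): cur=HOME back=0 fwd=1
After 7 (forward): cur=S back=1 fwd=0
After 8 (visit(Q)): cur=Q back=2 fwd=0

Q 2 0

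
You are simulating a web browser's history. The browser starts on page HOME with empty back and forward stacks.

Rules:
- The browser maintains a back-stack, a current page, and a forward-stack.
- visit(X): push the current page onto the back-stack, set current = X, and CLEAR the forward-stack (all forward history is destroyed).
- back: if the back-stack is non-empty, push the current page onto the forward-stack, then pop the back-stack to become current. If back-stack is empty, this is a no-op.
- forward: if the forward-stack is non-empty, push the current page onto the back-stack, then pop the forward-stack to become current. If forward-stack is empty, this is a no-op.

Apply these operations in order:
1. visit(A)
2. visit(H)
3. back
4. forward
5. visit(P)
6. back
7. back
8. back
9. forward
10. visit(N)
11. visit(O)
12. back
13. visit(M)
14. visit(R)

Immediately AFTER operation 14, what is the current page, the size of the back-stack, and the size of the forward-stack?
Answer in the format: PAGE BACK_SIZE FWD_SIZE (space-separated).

After 1 (visit(A)): cur=A back=1 fwd=0
After 2 (visit(H)): cur=H back=2 fwd=0
After 3 (back): cur=A back=1 fwd=1
After 4 (forward): cur=H back=2 fwd=0
After 5 (visit(P)): cur=P back=3 fwd=0
After 6 (back): cur=H back=2 fwd=1
After 7 (back): cur=A back=1 fwd=2
After 8 (back): cur=HOME back=0 fwd=3
After 9 (forward): cur=A back=1 fwd=2
After 10 (visit(N)): cur=N back=2 fwd=0
After 11 (visit(O)): cur=O back=3 fwd=0
After 12 (back): cur=N back=2 fwd=1
After 13 (visit(M)): cur=M back=3 fwd=0
After 14 (visit(R)): cur=R back=4 fwd=0

R 4 0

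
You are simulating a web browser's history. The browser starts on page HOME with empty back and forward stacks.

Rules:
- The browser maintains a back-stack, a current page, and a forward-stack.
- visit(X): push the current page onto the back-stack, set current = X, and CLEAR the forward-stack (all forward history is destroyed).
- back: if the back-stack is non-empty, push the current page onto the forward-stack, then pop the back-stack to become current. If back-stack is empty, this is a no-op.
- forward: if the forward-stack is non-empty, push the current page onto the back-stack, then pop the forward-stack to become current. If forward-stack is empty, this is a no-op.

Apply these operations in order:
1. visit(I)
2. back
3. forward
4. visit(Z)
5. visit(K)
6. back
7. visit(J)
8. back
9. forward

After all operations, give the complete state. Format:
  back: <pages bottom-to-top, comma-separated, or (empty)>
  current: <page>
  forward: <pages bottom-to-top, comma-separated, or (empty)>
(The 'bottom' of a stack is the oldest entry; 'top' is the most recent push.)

After 1 (visit(I)): cur=I back=1 fwd=0
After 2 (back): cur=HOME back=0 fwd=1
After 3 (forward): cur=I back=1 fwd=0
After 4 (visit(Z)): cur=Z back=2 fwd=0
After 5 (visit(K)): cur=K back=3 fwd=0
After 6 (back): cur=Z back=2 fwd=1
After 7 (visit(J)): cur=J back=3 fwd=0
After 8 (back): cur=Z back=2 fwd=1
After 9 (forward): cur=J back=3 fwd=0

Answer: back: HOME,I,Z
current: J
forward: (empty)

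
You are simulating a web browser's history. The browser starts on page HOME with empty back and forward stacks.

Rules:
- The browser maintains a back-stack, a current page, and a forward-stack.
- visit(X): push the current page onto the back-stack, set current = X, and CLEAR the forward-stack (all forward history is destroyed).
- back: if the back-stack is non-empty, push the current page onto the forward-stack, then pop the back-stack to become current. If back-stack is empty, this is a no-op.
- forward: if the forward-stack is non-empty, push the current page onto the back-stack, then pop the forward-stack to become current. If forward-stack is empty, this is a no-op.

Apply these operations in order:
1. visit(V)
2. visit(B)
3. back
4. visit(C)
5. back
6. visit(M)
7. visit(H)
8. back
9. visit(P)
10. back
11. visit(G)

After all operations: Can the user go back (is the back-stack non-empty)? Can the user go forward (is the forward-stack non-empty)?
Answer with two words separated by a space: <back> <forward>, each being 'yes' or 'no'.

After 1 (visit(V)): cur=V back=1 fwd=0
After 2 (visit(B)): cur=B back=2 fwd=0
After 3 (back): cur=V back=1 fwd=1
After 4 (visit(C)): cur=C back=2 fwd=0
After 5 (back): cur=V back=1 fwd=1
After 6 (visit(M)): cur=M back=2 fwd=0
After 7 (visit(H)): cur=H back=3 fwd=0
After 8 (back): cur=M back=2 fwd=1
After 9 (visit(P)): cur=P back=3 fwd=0
After 10 (back): cur=M back=2 fwd=1
After 11 (visit(G)): cur=G back=3 fwd=0

Answer: yes no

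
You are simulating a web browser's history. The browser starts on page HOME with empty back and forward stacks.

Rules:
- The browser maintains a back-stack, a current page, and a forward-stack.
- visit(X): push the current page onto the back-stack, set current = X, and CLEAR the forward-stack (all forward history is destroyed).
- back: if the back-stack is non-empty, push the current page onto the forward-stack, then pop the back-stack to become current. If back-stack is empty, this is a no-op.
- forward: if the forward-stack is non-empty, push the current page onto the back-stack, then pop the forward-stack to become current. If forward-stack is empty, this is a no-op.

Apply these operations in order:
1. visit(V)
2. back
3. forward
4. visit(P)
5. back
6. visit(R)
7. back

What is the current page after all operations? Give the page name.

Answer: V

Derivation:
After 1 (visit(V)): cur=V back=1 fwd=0
After 2 (back): cur=HOME back=0 fwd=1
After 3 (forward): cur=V back=1 fwd=0
After 4 (visit(P)): cur=P back=2 fwd=0
After 5 (back): cur=V back=1 fwd=1
After 6 (visit(R)): cur=R back=2 fwd=0
After 7 (back): cur=V back=1 fwd=1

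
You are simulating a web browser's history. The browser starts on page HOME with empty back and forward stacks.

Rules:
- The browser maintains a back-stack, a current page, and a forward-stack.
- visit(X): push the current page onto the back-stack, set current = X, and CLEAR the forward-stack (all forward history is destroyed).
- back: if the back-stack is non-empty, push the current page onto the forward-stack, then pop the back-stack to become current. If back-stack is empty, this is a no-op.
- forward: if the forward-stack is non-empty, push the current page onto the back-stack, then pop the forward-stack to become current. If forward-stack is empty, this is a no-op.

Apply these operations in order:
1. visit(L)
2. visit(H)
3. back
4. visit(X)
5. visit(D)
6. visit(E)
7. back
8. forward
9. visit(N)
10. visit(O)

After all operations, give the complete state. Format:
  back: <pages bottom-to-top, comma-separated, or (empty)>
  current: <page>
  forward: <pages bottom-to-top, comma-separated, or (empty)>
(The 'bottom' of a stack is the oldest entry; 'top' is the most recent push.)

Answer: back: HOME,L,X,D,E,N
current: O
forward: (empty)

Derivation:
After 1 (visit(L)): cur=L back=1 fwd=0
After 2 (visit(H)): cur=H back=2 fwd=0
After 3 (back): cur=L back=1 fwd=1
After 4 (visit(X)): cur=X back=2 fwd=0
After 5 (visit(D)): cur=D back=3 fwd=0
After 6 (visit(E)): cur=E back=4 fwd=0
After 7 (back): cur=D back=3 fwd=1
After 8 (forward): cur=E back=4 fwd=0
After 9 (visit(N)): cur=N back=5 fwd=0
After 10 (visit(O)): cur=O back=6 fwd=0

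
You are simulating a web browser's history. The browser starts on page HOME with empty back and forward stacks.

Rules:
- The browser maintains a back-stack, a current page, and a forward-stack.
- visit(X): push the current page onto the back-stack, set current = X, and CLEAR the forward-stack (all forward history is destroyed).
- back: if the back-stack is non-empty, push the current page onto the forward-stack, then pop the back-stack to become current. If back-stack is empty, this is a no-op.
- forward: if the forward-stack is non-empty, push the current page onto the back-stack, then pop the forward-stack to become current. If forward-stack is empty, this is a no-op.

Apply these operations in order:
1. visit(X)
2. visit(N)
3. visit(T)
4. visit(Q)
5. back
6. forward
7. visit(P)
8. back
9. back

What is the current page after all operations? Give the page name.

After 1 (visit(X)): cur=X back=1 fwd=0
After 2 (visit(N)): cur=N back=2 fwd=0
After 3 (visit(T)): cur=T back=3 fwd=0
After 4 (visit(Q)): cur=Q back=4 fwd=0
After 5 (back): cur=T back=3 fwd=1
After 6 (forward): cur=Q back=4 fwd=0
After 7 (visit(P)): cur=P back=5 fwd=0
After 8 (back): cur=Q back=4 fwd=1
After 9 (back): cur=T back=3 fwd=2

Answer: T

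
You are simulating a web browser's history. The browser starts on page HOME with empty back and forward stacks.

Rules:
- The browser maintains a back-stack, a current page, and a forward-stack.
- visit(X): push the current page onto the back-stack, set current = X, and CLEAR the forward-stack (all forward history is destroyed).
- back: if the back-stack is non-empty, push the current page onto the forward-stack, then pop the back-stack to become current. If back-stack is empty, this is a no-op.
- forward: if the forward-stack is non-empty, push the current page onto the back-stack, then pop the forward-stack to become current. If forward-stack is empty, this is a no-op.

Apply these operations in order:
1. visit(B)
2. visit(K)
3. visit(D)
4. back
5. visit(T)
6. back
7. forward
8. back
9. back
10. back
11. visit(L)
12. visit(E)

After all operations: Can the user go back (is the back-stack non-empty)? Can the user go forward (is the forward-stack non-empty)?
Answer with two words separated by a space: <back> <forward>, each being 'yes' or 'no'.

Answer: yes no

Derivation:
After 1 (visit(B)): cur=B back=1 fwd=0
After 2 (visit(K)): cur=K back=2 fwd=0
After 3 (visit(D)): cur=D back=3 fwd=0
After 4 (back): cur=K back=2 fwd=1
After 5 (visit(T)): cur=T back=3 fwd=0
After 6 (back): cur=K back=2 fwd=1
After 7 (forward): cur=T back=3 fwd=0
After 8 (back): cur=K back=2 fwd=1
After 9 (back): cur=B back=1 fwd=2
After 10 (back): cur=HOME back=0 fwd=3
After 11 (visit(L)): cur=L back=1 fwd=0
After 12 (visit(E)): cur=E back=2 fwd=0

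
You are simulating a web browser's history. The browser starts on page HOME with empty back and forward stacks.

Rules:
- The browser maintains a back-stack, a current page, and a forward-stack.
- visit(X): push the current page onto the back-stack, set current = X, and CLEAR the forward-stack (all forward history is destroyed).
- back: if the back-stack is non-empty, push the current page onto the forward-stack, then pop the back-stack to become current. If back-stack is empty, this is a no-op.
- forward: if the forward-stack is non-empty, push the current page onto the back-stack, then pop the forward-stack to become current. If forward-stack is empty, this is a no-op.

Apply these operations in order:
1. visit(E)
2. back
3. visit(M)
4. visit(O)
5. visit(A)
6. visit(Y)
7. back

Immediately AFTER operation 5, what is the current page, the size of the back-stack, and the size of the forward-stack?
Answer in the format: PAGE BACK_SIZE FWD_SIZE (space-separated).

After 1 (visit(E)): cur=E back=1 fwd=0
After 2 (back): cur=HOME back=0 fwd=1
After 3 (visit(M)): cur=M back=1 fwd=0
After 4 (visit(O)): cur=O back=2 fwd=0
After 5 (visit(A)): cur=A back=3 fwd=0

A 3 0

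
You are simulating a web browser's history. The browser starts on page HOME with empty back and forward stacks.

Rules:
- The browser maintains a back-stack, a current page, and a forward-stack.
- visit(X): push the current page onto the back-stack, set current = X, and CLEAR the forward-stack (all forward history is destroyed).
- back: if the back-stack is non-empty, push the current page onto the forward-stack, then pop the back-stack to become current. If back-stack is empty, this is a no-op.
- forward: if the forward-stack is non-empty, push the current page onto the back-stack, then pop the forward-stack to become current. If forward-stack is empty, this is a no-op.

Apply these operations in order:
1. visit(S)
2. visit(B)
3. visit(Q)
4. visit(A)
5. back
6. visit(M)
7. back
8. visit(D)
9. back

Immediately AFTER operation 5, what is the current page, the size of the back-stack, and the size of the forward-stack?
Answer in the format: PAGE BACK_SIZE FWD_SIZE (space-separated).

After 1 (visit(S)): cur=S back=1 fwd=0
After 2 (visit(B)): cur=B back=2 fwd=0
After 3 (visit(Q)): cur=Q back=3 fwd=0
After 4 (visit(A)): cur=A back=4 fwd=0
After 5 (back): cur=Q back=3 fwd=1

Q 3 1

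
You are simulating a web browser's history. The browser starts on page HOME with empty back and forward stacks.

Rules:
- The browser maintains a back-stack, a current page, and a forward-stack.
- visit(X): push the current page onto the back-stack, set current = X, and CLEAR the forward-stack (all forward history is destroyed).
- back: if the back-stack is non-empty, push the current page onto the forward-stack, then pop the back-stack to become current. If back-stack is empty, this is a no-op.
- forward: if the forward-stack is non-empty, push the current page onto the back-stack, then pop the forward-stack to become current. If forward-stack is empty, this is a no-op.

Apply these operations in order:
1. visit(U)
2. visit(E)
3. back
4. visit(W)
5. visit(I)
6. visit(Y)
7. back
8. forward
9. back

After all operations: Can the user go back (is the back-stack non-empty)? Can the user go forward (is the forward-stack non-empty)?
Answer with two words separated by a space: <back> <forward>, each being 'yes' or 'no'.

After 1 (visit(U)): cur=U back=1 fwd=0
After 2 (visit(E)): cur=E back=2 fwd=0
After 3 (back): cur=U back=1 fwd=1
After 4 (visit(W)): cur=W back=2 fwd=0
After 5 (visit(I)): cur=I back=3 fwd=0
After 6 (visit(Y)): cur=Y back=4 fwd=0
After 7 (back): cur=I back=3 fwd=1
After 8 (forward): cur=Y back=4 fwd=0
After 9 (back): cur=I back=3 fwd=1

Answer: yes yes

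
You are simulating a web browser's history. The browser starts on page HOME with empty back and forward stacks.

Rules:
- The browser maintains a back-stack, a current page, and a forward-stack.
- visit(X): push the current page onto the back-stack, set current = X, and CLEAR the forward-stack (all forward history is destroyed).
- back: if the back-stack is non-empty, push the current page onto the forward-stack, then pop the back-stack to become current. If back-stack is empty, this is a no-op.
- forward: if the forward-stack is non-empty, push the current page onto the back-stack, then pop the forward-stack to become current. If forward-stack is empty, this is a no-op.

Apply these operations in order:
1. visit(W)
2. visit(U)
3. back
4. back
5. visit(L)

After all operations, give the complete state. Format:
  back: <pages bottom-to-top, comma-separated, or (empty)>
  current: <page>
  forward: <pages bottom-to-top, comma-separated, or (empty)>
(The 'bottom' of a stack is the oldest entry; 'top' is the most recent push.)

After 1 (visit(W)): cur=W back=1 fwd=0
After 2 (visit(U)): cur=U back=2 fwd=0
After 3 (back): cur=W back=1 fwd=1
After 4 (back): cur=HOME back=0 fwd=2
After 5 (visit(L)): cur=L back=1 fwd=0

Answer: back: HOME
current: L
forward: (empty)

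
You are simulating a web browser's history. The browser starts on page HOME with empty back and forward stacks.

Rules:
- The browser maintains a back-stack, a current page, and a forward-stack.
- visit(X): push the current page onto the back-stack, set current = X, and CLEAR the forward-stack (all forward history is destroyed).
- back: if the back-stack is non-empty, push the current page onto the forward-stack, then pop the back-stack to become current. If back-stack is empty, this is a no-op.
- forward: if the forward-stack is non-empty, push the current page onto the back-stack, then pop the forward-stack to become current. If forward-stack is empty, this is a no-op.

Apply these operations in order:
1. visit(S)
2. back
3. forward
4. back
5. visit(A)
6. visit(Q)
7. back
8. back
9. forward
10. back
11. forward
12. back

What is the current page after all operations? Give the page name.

After 1 (visit(S)): cur=S back=1 fwd=0
After 2 (back): cur=HOME back=0 fwd=1
After 3 (forward): cur=S back=1 fwd=0
After 4 (back): cur=HOME back=0 fwd=1
After 5 (visit(A)): cur=A back=1 fwd=0
After 6 (visit(Q)): cur=Q back=2 fwd=0
After 7 (back): cur=A back=1 fwd=1
After 8 (back): cur=HOME back=0 fwd=2
After 9 (forward): cur=A back=1 fwd=1
After 10 (back): cur=HOME back=0 fwd=2
After 11 (forward): cur=A back=1 fwd=1
After 12 (back): cur=HOME back=0 fwd=2

Answer: HOME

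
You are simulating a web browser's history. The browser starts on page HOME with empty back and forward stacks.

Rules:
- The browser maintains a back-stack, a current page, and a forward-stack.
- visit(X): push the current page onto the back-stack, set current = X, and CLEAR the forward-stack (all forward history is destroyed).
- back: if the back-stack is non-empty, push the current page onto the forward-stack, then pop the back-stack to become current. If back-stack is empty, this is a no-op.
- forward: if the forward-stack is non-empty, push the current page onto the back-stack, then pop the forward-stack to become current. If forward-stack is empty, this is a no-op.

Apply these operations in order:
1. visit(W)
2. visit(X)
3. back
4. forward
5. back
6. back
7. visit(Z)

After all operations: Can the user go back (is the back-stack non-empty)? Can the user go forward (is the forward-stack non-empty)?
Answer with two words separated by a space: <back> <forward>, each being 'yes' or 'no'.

Answer: yes no

Derivation:
After 1 (visit(W)): cur=W back=1 fwd=0
After 2 (visit(X)): cur=X back=2 fwd=0
After 3 (back): cur=W back=1 fwd=1
After 4 (forward): cur=X back=2 fwd=0
After 5 (back): cur=W back=1 fwd=1
After 6 (back): cur=HOME back=0 fwd=2
After 7 (visit(Z)): cur=Z back=1 fwd=0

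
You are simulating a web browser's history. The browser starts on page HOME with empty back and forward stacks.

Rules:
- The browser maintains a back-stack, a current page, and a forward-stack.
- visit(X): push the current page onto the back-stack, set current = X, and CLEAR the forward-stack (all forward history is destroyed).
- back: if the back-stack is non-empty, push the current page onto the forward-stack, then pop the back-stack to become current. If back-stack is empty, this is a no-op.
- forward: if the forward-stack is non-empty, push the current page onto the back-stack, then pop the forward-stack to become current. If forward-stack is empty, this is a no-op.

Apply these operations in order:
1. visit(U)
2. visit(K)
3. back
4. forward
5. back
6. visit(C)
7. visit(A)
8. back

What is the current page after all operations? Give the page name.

After 1 (visit(U)): cur=U back=1 fwd=0
After 2 (visit(K)): cur=K back=2 fwd=0
After 3 (back): cur=U back=1 fwd=1
After 4 (forward): cur=K back=2 fwd=0
After 5 (back): cur=U back=1 fwd=1
After 6 (visit(C)): cur=C back=2 fwd=0
After 7 (visit(A)): cur=A back=3 fwd=0
After 8 (back): cur=C back=2 fwd=1

Answer: C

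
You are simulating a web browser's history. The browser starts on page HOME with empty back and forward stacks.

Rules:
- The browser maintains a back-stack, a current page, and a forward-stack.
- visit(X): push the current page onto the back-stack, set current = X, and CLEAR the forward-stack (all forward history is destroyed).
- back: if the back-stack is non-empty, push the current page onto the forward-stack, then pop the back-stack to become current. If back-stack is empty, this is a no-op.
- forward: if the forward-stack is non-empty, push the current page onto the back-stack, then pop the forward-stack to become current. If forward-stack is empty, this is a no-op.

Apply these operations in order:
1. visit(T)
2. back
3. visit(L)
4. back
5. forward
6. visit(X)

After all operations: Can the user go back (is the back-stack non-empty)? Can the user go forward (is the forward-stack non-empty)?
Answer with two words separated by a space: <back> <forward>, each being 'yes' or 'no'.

Answer: yes no

Derivation:
After 1 (visit(T)): cur=T back=1 fwd=0
After 2 (back): cur=HOME back=0 fwd=1
After 3 (visit(L)): cur=L back=1 fwd=0
After 4 (back): cur=HOME back=0 fwd=1
After 5 (forward): cur=L back=1 fwd=0
After 6 (visit(X)): cur=X back=2 fwd=0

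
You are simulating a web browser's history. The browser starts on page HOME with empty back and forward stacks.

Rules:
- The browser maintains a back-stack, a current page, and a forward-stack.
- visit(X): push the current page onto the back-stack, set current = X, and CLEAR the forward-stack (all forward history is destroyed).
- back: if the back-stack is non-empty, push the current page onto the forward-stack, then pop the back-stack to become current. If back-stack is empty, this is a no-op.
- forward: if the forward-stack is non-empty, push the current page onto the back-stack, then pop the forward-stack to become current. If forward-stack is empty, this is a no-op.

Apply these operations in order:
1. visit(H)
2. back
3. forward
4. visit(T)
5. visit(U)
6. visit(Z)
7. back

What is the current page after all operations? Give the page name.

Answer: U

Derivation:
After 1 (visit(H)): cur=H back=1 fwd=0
After 2 (back): cur=HOME back=0 fwd=1
After 3 (forward): cur=H back=1 fwd=0
After 4 (visit(T)): cur=T back=2 fwd=0
After 5 (visit(U)): cur=U back=3 fwd=0
After 6 (visit(Z)): cur=Z back=4 fwd=0
After 7 (back): cur=U back=3 fwd=1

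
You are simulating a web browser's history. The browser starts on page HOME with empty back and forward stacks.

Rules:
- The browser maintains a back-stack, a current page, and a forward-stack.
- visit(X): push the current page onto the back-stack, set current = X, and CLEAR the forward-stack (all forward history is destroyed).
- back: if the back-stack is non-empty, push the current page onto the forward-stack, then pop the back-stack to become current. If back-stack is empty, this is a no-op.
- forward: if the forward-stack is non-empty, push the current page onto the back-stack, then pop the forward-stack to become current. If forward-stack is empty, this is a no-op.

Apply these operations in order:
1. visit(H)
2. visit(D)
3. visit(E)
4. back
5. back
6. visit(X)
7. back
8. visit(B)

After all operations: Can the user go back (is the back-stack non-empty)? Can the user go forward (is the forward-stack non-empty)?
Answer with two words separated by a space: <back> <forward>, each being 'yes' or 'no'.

After 1 (visit(H)): cur=H back=1 fwd=0
After 2 (visit(D)): cur=D back=2 fwd=0
After 3 (visit(E)): cur=E back=3 fwd=0
After 4 (back): cur=D back=2 fwd=1
After 5 (back): cur=H back=1 fwd=2
After 6 (visit(X)): cur=X back=2 fwd=0
After 7 (back): cur=H back=1 fwd=1
After 8 (visit(B)): cur=B back=2 fwd=0

Answer: yes no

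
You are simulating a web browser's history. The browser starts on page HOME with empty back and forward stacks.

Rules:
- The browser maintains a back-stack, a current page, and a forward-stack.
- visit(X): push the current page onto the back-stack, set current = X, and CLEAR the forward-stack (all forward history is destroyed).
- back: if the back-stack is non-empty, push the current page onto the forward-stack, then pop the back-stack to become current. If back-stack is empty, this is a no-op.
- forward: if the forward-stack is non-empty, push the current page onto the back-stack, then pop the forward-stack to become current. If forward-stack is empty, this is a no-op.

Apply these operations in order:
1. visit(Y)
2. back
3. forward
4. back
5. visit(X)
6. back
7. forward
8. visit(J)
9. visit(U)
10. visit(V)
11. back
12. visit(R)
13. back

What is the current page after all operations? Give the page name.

After 1 (visit(Y)): cur=Y back=1 fwd=0
After 2 (back): cur=HOME back=0 fwd=1
After 3 (forward): cur=Y back=1 fwd=0
After 4 (back): cur=HOME back=0 fwd=1
After 5 (visit(X)): cur=X back=1 fwd=0
After 6 (back): cur=HOME back=0 fwd=1
After 7 (forward): cur=X back=1 fwd=0
After 8 (visit(J)): cur=J back=2 fwd=0
After 9 (visit(U)): cur=U back=3 fwd=0
After 10 (visit(V)): cur=V back=4 fwd=0
After 11 (back): cur=U back=3 fwd=1
After 12 (visit(R)): cur=R back=4 fwd=0
After 13 (back): cur=U back=3 fwd=1

Answer: U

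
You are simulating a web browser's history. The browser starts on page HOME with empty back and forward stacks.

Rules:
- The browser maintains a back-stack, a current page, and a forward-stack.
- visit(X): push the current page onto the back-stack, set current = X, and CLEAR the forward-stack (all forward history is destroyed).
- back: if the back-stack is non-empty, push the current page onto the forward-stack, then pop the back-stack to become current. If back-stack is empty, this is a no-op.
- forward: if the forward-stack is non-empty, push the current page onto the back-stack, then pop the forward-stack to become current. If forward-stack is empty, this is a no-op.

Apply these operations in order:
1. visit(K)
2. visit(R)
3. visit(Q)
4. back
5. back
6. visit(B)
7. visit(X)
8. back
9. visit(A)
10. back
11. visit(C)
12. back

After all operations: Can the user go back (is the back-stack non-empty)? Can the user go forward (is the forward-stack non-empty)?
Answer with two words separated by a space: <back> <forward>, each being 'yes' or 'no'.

Answer: yes yes

Derivation:
After 1 (visit(K)): cur=K back=1 fwd=0
After 2 (visit(R)): cur=R back=2 fwd=0
After 3 (visit(Q)): cur=Q back=3 fwd=0
After 4 (back): cur=R back=2 fwd=1
After 5 (back): cur=K back=1 fwd=2
After 6 (visit(B)): cur=B back=2 fwd=0
After 7 (visit(X)): cur=X back=3 fwd=0
After 8 (back): cur=B back=2 fwd=1
After 9 (visit(A)): cur=A back=3 fwd=0
After 10 (back): cur=B back=2 fwd=1
After 11 (visit(C)): cur=C back=3 fwd=0
After 12 (back): cur=B back=2 fwd=1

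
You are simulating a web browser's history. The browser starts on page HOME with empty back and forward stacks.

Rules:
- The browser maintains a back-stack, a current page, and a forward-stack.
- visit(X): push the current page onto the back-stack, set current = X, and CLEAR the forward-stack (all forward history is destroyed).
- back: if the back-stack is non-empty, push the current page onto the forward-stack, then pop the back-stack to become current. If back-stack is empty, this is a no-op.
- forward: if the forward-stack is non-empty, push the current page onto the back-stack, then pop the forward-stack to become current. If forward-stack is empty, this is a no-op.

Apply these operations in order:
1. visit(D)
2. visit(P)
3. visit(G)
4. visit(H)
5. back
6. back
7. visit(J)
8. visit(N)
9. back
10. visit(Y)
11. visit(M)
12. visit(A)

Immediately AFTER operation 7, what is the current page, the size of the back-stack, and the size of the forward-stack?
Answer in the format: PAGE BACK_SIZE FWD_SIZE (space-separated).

After 1 (visit(D)): cur=D back=1 fwd=0
After 2 (visit(P)): cur=P back=2 fwd=0
After 3 (visit(G)): cur=G back=3 fwd=0
After 4 (visit(H)): cur=H back=4 fwd=0
After 5 (back): cur=G back=3 fwd=1
After 6 (back): cur=P back=2 fwd=2
After 7 (visit(J)): cur=J back=3 fwd=0

J 3 0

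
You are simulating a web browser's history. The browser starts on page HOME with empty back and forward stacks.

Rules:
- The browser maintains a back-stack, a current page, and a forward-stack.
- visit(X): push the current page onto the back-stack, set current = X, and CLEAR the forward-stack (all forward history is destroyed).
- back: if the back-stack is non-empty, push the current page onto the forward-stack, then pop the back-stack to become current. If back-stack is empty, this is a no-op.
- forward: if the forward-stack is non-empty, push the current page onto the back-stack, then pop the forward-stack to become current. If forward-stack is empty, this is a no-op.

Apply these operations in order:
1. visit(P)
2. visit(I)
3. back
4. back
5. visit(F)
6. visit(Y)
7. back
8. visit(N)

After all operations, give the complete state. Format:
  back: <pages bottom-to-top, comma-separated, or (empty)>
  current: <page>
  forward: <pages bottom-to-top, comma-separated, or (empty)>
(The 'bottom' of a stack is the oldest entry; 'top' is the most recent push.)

Answer: back: HOME,F
current: N
forward: (empty)

Derivation:
After 1 (visit(P)): cur=P back=1 fwd=0
After 2 (visit(I)): cur=I back=2 fwd=0
After 3 (back): cur=P back=1 fwd=1
After 4 (back): cur=HOME back=0 fwd=2
After 5 (visit(F)): cur=F back=1 fwd=0
After 6 (visit(Y)): cur=Y back=2 fwd=0
After 7 (back): cur=F back=1 fwd=1
After 8 (visit(N)): cur=N back=2 fwd=0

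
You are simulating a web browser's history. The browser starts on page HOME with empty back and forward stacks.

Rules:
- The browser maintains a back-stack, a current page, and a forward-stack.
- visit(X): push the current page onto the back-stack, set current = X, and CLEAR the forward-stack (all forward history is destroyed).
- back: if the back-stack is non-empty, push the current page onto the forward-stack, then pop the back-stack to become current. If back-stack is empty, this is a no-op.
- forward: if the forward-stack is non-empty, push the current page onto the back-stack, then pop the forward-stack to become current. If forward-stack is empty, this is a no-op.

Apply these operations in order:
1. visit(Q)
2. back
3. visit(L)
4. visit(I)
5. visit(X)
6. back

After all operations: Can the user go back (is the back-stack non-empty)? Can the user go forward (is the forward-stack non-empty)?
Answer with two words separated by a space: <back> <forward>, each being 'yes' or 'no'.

Answer: yes yes

Derivation:
After 1 (visit(Q)): cur=Q back=1 fwd=0
After 2 (back): cur=HOME back=0 fwd=1
After 3 (visit(L)): cur=L back=1 fwd=0
After 4 (visit(I)): cur=I back=2 fwd=0
After 5 (visit(X)): cur=X back=3 fwd=0
After 6 (back): cur=I back=2 fwd=1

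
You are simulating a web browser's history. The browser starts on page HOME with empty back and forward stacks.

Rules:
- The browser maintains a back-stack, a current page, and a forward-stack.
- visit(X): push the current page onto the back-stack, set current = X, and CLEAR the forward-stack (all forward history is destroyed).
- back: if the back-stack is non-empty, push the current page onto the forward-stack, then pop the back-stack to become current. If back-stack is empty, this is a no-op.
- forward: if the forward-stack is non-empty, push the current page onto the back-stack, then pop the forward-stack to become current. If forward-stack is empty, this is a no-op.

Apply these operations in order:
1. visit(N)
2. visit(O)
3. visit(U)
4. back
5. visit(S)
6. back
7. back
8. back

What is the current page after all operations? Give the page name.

Answer: HOME

Derivation:
After 1 (visit(N)): cur=N back=1 fwd=0
After 2 (visit(O)): cur=O back=2 fwd=0
After 3 (visit(U)): cur=U back=3 fwd=0
After 4 (back): cur=O back=2 fwd=1
After 5 (visit(S)): cur=S back=3 fwd=0
After 6 (back): cur=O back=2 fwd=1
After 7 (back): cur=N back=1 fwd=2
After 8 (back): cur=HOME back=0 fwd=3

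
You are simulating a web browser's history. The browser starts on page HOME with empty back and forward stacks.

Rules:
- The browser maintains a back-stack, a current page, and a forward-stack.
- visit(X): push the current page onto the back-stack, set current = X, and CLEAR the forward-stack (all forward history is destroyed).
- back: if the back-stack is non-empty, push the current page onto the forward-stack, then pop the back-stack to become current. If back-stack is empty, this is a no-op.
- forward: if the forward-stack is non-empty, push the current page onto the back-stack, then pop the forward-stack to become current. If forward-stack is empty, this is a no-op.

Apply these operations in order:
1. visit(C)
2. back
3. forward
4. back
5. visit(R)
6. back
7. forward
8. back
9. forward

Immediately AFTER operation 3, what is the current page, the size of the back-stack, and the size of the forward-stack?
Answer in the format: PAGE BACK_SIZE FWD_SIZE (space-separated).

After 1 (visit(C)): cur=C back=1 fwd=0
After 2 (back): cur=HOME back=0 fwd=1
After 3 (forward): cur=C back=1 fwd=0

C 1 0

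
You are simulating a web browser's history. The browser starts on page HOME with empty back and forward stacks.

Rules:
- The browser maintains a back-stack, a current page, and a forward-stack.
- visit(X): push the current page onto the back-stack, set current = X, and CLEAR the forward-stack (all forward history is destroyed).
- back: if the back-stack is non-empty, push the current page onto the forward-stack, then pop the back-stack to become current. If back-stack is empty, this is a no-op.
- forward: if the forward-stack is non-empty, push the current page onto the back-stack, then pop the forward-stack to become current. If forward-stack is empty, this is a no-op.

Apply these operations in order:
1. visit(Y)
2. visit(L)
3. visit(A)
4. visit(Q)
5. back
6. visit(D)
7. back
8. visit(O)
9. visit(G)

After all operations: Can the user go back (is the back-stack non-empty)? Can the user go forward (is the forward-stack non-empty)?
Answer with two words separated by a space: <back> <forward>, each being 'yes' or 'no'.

After 1 (visit(Y)): cur=Y back=1 fwd=0
After 2 (visit(L)): cur=L back=2 fwd=0
After 3 (visit(A)): cur=A back=3 fwd=0
After 4 (visit(Q)): cur=Q back=4 fwd=0
After 5 (back): cur=A back=3 fwd=1
After 6 (visit(D)): cur=D back=4 fwd=0
After 7 (back): cur=A back=3 fwd=1
After 8 (visit(O)): cur=O back=4 fwd=0
After 9 (visit(G)): cur=G back=5 fwd=0

Answer: yes no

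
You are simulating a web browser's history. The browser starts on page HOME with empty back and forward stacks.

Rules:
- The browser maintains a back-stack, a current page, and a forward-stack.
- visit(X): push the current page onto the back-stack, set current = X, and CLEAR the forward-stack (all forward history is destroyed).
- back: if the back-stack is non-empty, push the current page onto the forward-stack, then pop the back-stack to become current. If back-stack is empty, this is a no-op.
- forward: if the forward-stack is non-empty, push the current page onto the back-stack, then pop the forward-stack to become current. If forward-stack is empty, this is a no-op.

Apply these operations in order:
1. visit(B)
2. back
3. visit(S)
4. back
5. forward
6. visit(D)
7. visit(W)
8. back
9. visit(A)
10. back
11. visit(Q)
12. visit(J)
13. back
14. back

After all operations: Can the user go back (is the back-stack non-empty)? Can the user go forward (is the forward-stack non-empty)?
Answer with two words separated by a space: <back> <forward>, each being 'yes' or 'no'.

After 1 (visit(B)): cur=B back=1 fwd=0
After 2 (back): cur=HOME back=0 fwd=1
After 3 (visit(S)): cur=S back=1 fwd=0
After 4 (back): cur=HOME back=0 fwd=1
After 5 (forward): cur=S back=1 fwd=0
After 6 (visit(D)): cur=D back=2 fwd=0
After 7 (visit(W)): cur=W back=3 fwd=0
After 8 (back): cur=D back=2 fwd=1
After 9 (visit(A)): cur=A back=3 fwd=0
After 10 (back): cur=D back=2 fwd=1
After 11 (visit(Q)): cur=Q back=3 fwd=0
After 12 (visit(J)): cur=J back=4 fwd=0
After 13 (back): cur=Q back=3 fwd=1
After 14 (back): cur=D back=2 fwd=2

Answer: yes yes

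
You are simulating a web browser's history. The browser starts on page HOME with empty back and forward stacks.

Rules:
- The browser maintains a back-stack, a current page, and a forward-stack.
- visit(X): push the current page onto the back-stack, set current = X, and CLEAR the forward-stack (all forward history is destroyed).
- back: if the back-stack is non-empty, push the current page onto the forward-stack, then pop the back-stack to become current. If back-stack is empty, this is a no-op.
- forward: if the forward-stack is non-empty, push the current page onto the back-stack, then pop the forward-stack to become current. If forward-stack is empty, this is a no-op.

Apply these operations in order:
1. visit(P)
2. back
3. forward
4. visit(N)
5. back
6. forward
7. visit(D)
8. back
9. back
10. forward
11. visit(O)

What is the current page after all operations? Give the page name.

Answer: O

Derivation:
After 1 (visit(P)): cur=P back=1 fwd=0
After 2 (back): cur=HOME back=0 fwd=1
After 3 (forward): cur=P back=1 fwd=0
After 4 (visit(N)): cur=N back=2 fwd=0
After 5 (back): cur=P back=1 fwd=1
After 6 (forward): cur=N back=2 fwd=0
After 7 (visit(D)): cur=D back=3 fwd=0
After 8 (back): cur=N back=2 fwd=1
After 9 (back): cur=P back=1 fwd=2
After 10 (forward): cur=N back=2 fwd=1
After 11 (visit(O)): cur=O back=3 fwd=0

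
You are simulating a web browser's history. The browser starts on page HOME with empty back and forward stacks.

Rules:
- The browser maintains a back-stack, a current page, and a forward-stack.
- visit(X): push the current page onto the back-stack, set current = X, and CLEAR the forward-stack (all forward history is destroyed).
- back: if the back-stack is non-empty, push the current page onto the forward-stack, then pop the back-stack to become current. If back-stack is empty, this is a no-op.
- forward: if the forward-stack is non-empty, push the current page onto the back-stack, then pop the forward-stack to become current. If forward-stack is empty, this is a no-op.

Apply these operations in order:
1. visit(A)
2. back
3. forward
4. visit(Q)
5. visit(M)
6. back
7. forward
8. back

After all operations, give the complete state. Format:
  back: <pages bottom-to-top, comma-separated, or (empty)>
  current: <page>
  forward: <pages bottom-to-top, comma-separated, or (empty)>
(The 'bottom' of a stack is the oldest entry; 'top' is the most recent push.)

Answer: back: HOME,A
current: Q
forward: M

Derivation:
After 1 (visit(A)): cur=A back=1 fwd=0
After 2 (back): cur=HOME back=0 fwd=1
After 3 (forward): cur=A back=1 fwd=0
After 4 (visit(Q)): cur=Q back=2 fwd=0
After 5 (visit(M)): cur=M back=3 fwd=0
After 6 (back): cur=Q back=2 fwd=1
After 7 (forward): cur=M back=3 fwd=0
After 8 (back): cur=Q back=2 fwd=1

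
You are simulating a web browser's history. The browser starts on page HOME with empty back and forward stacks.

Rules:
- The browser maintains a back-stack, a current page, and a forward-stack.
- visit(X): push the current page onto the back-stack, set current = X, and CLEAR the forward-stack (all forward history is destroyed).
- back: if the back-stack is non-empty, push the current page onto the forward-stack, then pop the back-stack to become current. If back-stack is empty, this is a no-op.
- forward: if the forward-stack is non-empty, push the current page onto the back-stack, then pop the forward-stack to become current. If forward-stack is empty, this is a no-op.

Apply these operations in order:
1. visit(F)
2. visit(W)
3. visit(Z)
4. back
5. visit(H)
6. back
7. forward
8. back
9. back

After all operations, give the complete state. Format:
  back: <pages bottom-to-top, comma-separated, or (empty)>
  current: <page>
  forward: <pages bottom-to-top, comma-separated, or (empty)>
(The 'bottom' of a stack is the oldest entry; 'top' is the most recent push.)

Answer: back: HOME
current: F
forward: H,W

Derivation:
After 1 (visit(F)): cur=F back=1 fwd=0
After 2 (visit(W)): cur=W back=2 fwd=0
After 3 (visit(Z)): cur=Z back=3 fwd=0
After 4 (back): cur=W back=2 fwd=1
After 5 (visit(H)): cur=H back=3 fwd=0
After 6 (back): cur=W back=2 fwd=1
After 7 (forward): cur=H back=3 fwd=0
After 8 (back): cur=W back=2 fwd=1
After 9 (back): cur=F back=1 fwd=2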